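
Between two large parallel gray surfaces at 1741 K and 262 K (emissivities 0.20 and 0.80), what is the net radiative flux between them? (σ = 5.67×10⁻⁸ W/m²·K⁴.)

For two large parallel gray plates, q = σ(T₁⁴ − T₂⁴) / (1/ε₁ + 1/ε₂ − 1).
1/ε₁ + 1/ε₂ − 1 = 1/0.20 + 1/0.80 − 1 = 5.250.
T₁⁴ − T₂⁴ = 9.19×10^12 − 4.71×10^9 = 9.18×10^12 K⁴.
q = 5.67×10⁻⁸ × 9.18×10^12 / 5.250 = 99200 W/m².

q ≈ 99200 W/m²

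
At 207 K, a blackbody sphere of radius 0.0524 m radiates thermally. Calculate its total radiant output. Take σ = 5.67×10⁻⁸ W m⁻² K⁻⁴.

P ≈ 3.59 W

A = 4πr² = 4π × (0.0524)² = 0.0345 m².
P = σAT⁴ = 5.67×10⁻⁸ × 0.0345 × (207)⁴ = 5.67×10⁻⁸ × 0.0345 × 1.84×10^9.
P = 3.59 W.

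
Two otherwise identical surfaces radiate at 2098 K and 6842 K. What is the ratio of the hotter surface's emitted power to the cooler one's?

ratio ≈ 113

P ∝ T⁴, so the ratio is (6842/2098)⁴ = (3.261)⁴ = 113.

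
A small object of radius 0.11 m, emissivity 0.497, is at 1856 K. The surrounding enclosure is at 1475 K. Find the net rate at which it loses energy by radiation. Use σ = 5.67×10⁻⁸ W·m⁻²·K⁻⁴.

Q ≈ 30600 W

A = 4πr² = 4π × (0.11)² = 0.152 m².
Q = εσA(T⁴ − T_s⁴). T⁴ − T_s⁴ = (1856)⁴ − (1475)⁴ = 1.19×10^13 − 4.73×10^12 = 7.13×10^12 K⁴.
Q = 0.497 × 5.67×10⁻⁸ × 0.152 × 7.13×10^12 = 30600 W.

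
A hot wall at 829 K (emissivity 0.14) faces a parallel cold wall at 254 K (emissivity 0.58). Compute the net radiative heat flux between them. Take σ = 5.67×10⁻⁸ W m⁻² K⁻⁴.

For two large parallel gray plates, q = σ(T₁⁴ − T₂⁴) / (1/ε₁ + 1/ε₂ − 1).
1/ε₁ + 1/ε₂ − 1 = 1/0.14 + 1/0.58 − 1 = 7.867.
T₁⁴ − T₂⁴ = 4.72×10^11 − 4.16×10^9 = 4.68×10^11 K⁴.
q = 5.67×10⁻⁸ × 4.68×10^11 / 7.867 = 3370 W/m².

q ≈ 3370 W/m²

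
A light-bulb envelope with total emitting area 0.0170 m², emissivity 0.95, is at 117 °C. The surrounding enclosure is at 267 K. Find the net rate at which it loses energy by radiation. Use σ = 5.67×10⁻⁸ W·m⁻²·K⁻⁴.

Convert: 117 °C = 390 K.
Q = εσA(T⁴ − T_s⁴). T⁴ − T_s⁴ = (390)⁴ − (267)⁴ = 2.31×10^10 − 5.08×10^9 = 1.81×10^10 K⁴.
Q = 0.95 × 5.67×10⁻⁸ × 0.0170 × 1.81×10^10 = 16.5 W.

Q ≈ 16.5 W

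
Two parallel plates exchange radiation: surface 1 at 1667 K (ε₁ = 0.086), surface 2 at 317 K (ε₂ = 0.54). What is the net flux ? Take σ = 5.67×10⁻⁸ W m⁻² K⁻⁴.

q ≈ 35000 W/m²

For two large parallel gray plates, q = σ(T₁⁴ − T₂⁴) / (1/ε₁ + 1/ε₂ − 1).
1/ε₁ + 1/ε₂ − 1 = 1/0.086 + 1/0.54 − 1 = 12.48.
T₁⁴ − T₂⁴ = 7.72×10^12 − 1.01×10^10 = 7.71×10^12 K⁴.
q = 5.67×10⁻⁸ × 7.71×10^12 / 12.48 = 35000 W/m².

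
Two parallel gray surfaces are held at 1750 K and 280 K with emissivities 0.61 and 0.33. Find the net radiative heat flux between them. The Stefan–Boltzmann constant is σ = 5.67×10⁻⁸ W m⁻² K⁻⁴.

q ≈ 1.45×10^5 W/m²

For two large parallel gray plates, q = σ(T₁⁴ − T₂⁴) / (1/ε₁ + 1/ε₂ − 1).
1/ε₁ + 1/ε₂ − 1 = 1/0.61 + 1/0.33 − 1 = 3.670.
T₁⁴ − T₂⁴ = 9.38×10^12 − 6.15×10^9 = 9.37×10^12 K⁴.
q = 5.67×10⁻⁸ × 9.37×10^12 / 3.670 = 1.45×10^5 W/m².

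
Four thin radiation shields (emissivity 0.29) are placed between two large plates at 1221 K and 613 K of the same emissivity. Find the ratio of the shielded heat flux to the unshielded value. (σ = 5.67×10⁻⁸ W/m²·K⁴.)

With N identical shields there are N+1 = 5 gaps in series, each with the same radiative resistance, so the flux falls to 1/(N+1) of its unshielded value.

ratio ≈ 0.200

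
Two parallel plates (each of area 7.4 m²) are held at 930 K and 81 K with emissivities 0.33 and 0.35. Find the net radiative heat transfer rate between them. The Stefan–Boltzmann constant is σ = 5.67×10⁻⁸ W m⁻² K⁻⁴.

Q ≈ 64200 W

For two large parallel gray plates, q = σ(T₁⁴ − T₂⁴) / (1/ε₁ + 1/ε₂ − 1).
1/ε₁ + 1/ε₂ − 1 = 1/0.33 + 1/0.35 − 1 = 4.887.
T₁⁴ − T₂⁴ = 7.48×10^11 − 4.30×10^7 = 7.48×10^11 K⁴.
q = 5.67×10⁻⁸ × 7.48×10^11 / 4.887 = 8680 W/m².
Q = q·A = 8680 × 7.4 = 64200 W.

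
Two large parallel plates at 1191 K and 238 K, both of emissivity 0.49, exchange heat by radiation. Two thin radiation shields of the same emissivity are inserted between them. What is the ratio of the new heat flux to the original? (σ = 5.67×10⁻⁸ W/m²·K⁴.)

ratio ≈ 0.333

With N identical shields there are N+1 = 3 gaps in series, each with the same radiative resistance, so the flux falls to 1/(N+1) of its unshielded value.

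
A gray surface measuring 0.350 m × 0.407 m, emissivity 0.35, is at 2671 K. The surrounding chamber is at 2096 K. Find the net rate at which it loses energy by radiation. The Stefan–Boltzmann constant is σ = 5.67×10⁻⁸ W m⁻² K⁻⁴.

Q ≈ 89300 W

A = 0.350 × 0.407 = 0.142 m².
Q = εσA(T⁴ − T_s⁴). T⁴ − T_s⁴ = (2671)⁴ − (2096)⁴ = 5.09×10^13 − 1.93×10^13 = 3.16×10^13 K⁴.
Q = 0.35 × 5.67×10⁻⁸ × 0.142 × 3.16×10^13 = 89300 W.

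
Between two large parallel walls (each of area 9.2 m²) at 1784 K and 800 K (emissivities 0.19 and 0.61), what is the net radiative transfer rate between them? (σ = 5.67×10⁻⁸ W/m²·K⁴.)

Q ≈ 8.59×10^5 W

For two large parallel gray plates, q = σ(T₁⁴ − T₂⁴) / (1/ε₁ + 1/ε₂ − 1).
1/ε₁ + 1/ε₂ − 1 = 1/0.19 + 1/0.61 − 1 = 5.903.
T₁⁴ − T₂⁴ = 1.01×10^13 − 4.10×10^11 = 9.72×10^12 K⁴.
q = 5.67×10⁻⁸ × 9.72×10^12 / 5.903 = 93400 W/m².
Q = q·A = 93400 × 9.2 = 8.59×10^5 W.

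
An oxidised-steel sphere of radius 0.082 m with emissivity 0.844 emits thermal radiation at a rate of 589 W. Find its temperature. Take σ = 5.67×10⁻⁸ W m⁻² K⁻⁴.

T ≈ 618 K

A = 4πr² = 4π × (0.082)² = 0.0845 m².
From P = εσAT⁴, T = (P / εσA)^(1/4) = (589 / (0.844 × 5.67×10⁻⁸ × 0.0845))^(1/4).
T = (1.46×10^11)^(1/4) = 618 K.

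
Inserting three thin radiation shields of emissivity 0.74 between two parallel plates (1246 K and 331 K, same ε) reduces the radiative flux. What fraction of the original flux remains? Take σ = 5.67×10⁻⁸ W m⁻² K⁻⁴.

With N identical shields there are N+1 = 4 gaps in series, each with the same radiative resistance, so the flux falls to 1/(N+1) of its unshielded value.

ratio ≈ 0.250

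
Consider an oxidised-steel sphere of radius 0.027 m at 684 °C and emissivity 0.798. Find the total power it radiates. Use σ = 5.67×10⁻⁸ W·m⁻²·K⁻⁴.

P ≈ 348 W

A = 4πr² = 4π × (0.027)² = 9.16×10^-3 m².
684 °C = 957 K.
P = εσAT⁴ = 0.798 × 5.67×10⁻⁸ × 9.16×10^-3 × (957)⁴ = 0.798 × 5.67×10⁻⁸ × 9.16×10^-3 × 8.39×10^11.
P = 348 W.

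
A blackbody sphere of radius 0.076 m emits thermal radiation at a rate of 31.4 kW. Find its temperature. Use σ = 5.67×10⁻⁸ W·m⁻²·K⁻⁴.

A = 4πr² = 4π × (0.076)² = 0.0726 m².
From P = σAT⁴, T = (P / σA)^(1/4) = (31400 / (5.67×10⁻⁸ × 0.0726))^(1/4).
T = (7.63×10^12)^(1/4) = 1660 K.

T ≈ 1660 K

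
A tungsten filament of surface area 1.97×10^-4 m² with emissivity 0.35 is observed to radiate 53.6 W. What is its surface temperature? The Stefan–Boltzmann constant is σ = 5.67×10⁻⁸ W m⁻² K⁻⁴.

T ≈ 1920 K

From P = εσAT⁴, T = (P / εσA)^(1/4) = (53.6 / (0.35 × 5.67×10⁻⁸ × 1.97×10^-4))^(1/4).
T = (1.37×10^13)^(1/4) = 1920 K.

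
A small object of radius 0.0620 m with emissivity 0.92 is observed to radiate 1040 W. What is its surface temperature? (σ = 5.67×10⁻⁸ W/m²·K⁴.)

T ≈ 802 K

A = 4πr² = 4π × (0.0620)² = 0.0483 m².
From P = εσAT⁴, T = (P / εσA)^(1/4) = (1040 / (0.92 × 5.67×10⁻⁸ × 0.0483))^(1/4).
T = (4.13×10^11)^(1/4) = 802 K.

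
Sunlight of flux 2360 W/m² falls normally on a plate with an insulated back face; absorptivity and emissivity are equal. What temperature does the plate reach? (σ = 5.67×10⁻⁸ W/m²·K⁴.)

T ≈ 452 K

Absorbed flux αS = emitted flux εσT⁴ (one radiating face); with α = ε, T = (S/σ)^(1/4).
T = (2360 / 5.67×10⁻⁸)^(1/4) = (4.16×10^10)^(1/4).
T = 452 K.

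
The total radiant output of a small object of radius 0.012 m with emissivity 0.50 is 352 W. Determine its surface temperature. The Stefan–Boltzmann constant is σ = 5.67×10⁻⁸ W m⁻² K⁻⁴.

T ≈ 1620 K

A = 4πr² = 4π × (0.012)² = 1.81×10^-3 m².
From P = εσAT⁴, T = (P / εσA)^(1/4) = (352 / (0.50 × 5.67×10⁻⁸ × 1.81×10^-3))^(1/4).
T = (6.86×10^12)^(1/4) = 1620 K.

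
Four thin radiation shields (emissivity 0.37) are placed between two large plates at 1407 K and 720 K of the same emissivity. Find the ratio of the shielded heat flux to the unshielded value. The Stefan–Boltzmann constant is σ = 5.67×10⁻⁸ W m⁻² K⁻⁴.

With N identical shields there are N+1 = 5 gaps in series, each with the same radiative resistance, so the flux falls to 1/(N+1) of its unshielded value.

ratio ≈ 0.200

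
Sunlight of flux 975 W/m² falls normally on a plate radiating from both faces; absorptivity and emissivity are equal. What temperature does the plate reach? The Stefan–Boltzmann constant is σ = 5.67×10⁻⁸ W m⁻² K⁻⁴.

Absorbed flux αS = emitted flux 2εσT⁴ per unit area; with α = ε this gives T = (S/2σ)^(1/4).
T = (975 / (2 × 5.67×10⁻⁸))^(1/4) = (8.60×10^9)^(1/4).
T = 305 K.

T ≈ 305 K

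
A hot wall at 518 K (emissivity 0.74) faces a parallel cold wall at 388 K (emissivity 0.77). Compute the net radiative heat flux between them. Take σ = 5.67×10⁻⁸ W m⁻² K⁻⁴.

q ≈ 1700 W/m²

For two large parallel gray plates, q = σ(T₁⁴ − T₂⁴) / (1/ε₁ + 1/ε₂ − 1).
1/ε₁ + 1/ε₂ − 1 = 1/0.74 + 1/0.77 − 1 = 1.650.
T₁⁴ − T₂⁴ = 7.20×10^10 − 2.27×10^10 = 4.93×10^10 K⁴.
q = 5.67×10⁻⁸ × 4.93×10^10 / 1.650 = 1700 W/m².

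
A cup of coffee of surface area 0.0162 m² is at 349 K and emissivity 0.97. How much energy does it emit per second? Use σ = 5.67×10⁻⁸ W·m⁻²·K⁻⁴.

P = εσAT⁴ = 0.97 × 5.67×10⁻⁸ × 0.0162 × (349)⁴ = 0.97 × 5.67×10⁻⁸ × 0.0162 × 1.48×10^10.
P = 13.2 W.

P ≈ 13.2 W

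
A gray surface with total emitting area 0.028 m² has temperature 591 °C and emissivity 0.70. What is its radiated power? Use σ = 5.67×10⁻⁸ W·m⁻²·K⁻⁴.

P ≈ 619 W

591 °C = 864 K.
Stefan–Boltzmann: P = εσAT⁴ = 0.70 × 5.67×10⁻⁸ × 0.0280 × (864)⁴ = 0.70 × 5.67×10⁻⁸ × 0.0280 × 5.57×10^11.
P = 619 W.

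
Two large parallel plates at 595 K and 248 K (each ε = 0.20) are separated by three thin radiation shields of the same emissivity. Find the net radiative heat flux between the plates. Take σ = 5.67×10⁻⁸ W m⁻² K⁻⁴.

Each of the 4 gaps contributes resistance (2/ε − 1) = 2/0.20 − 1 = 9.000; total = 36.00.
q = σ(T₁⁴ − T₂⁴) / 36.00 = 5.67×10⁻⁸ × 1.22×10^11 / 36.00 = 191 W/m².

q ≈ 191 W/m²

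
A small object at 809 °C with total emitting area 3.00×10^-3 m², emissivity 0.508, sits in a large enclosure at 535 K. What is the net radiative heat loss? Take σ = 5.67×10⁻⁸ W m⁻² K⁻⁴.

Q ≈ 111 W

Convert: 809 °C = 1082 K.
Q = εσA(T⁴ − T_s⁴). T⁴ − T_s⁴ = (1082)⁴ − (535)⁴ = 1.37×10^12 − 8.19×10^10 = 1.29×10^12 K⁴.
Q = 0.508 × 5.67×10⁻⁸ × 3.00×10^-3 × 1.29×10^12 = 111 W.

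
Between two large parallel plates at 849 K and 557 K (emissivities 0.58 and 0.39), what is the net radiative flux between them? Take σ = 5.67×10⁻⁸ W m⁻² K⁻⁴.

For two large parallel gray plates, q = σ(T₁⁴ − T₂⁴) / (1/ε₁ + 1/ε₂ − 1).
1/ε₁ + 1/ε₂ − 1 = 1/0.58 + 1/0.39 − 1 = 3.288.
T₁⁴ − T₂⁴ = 5.20×10^11 − 9.63×10^10 = 4.23×10^11 K⁴.
q = 5.67×10⁻⁸ × 4.23×10^11 / 3.288 = 7300 W/m².

q ≈ 7300 W/m²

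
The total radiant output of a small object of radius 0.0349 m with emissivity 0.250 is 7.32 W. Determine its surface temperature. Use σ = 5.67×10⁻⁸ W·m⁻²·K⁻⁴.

A = 4πr² = 4π × (0.0349)² = 0.0153 m².
From P = εσAT⁴, T = (P / εσA)^(1/4) = (7.32 / (0.250 × 5.67×10⁻⁸ × 0.0153))^(1/4).
T = (3.37×10^10)^(1/4) = 429 K.

T ≈ 429 K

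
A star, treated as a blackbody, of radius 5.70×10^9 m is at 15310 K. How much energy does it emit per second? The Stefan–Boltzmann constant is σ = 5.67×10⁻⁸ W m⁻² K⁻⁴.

A = 4πr² = 4π × (5.70×10^9)² = 4.08×10^20 m².
P = σAT⁴ = 5.67×10⁻⁸ × 4.08×10^20 × (15310)⁴ = 5.67×10⁻⁸ × 4.08×10^20 × 5.49×10^16.
P = 1.27×10^30 W.

P ≈ 1.27×10^30 W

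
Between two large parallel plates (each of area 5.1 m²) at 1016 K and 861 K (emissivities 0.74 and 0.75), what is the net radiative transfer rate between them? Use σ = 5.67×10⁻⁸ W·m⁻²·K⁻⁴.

Q ≈ 88600 W

For two large parallel gray plates, q = σ(T₁⁴ − T₂⁴) / (1/ε₁ + 1/ε₂ − 1).
1/ε₁ + 1/ε₂ − 1 = 1/0.74 + 1/0.75 − 1 = 1.685.
T₁⁴ − T₂⁴ = 1.07×10^12 − 5.50×10^11 = 5.16×10^11 K⁴.
q = 5.67×10⁻⁸ × 5.16×10^11 / 1.685 = 17400 W/m².
Q = q·A = 17400 × 5.1 = 88600 W.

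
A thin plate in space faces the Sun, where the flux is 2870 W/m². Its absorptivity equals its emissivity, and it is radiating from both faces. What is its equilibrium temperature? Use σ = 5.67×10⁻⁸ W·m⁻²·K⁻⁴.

Absorbed flux αS = emitted flux 2εσT⁴ per unit area; with α = ε this gives T = (S/2σ)^(1/4).
T = (2870 / (2 × 5.67×10⁻⁸))^(1/4) = (2.53×10^10)^(1/4).
T = 399 K.

T ≈ 399 K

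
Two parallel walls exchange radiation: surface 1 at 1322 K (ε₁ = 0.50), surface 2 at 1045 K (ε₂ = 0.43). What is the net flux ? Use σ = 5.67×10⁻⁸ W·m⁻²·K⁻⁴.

For two large parallel gray plates, q = σ(T₁⁴ − T₂⁴) / (1/ε₁ + 1/ε₂ − 1).
1/ε₁ + 1/ε₂ − 1 = 1/0.50 + 1/0.43 − 1 = 3.326.
T₁⁴ − T₂⁴ = 3.05×10^12 − 1.19×10^12 = 1.86×10^12 K⁴.
q = 5.67×10⁻⁸ × 1.86×10^12 / 3.326 = 31700 W/m².

q ≈ 31700 W/m²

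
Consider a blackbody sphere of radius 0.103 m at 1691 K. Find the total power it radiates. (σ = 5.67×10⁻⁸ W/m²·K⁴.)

A = 4πr² = 4π × (0.103)² = 0.133 m².
P = σAT⁴ = 5.67×10⁻⁸ × 0.133 × (1691)⁴ = 5.67×10⁻⁸ × 0.133 × 8.18×10^12.
P = 61800 W.

P ≈ 61800 W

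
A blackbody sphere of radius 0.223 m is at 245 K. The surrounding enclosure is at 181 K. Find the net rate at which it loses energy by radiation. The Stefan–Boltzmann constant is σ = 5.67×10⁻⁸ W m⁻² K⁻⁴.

Q ≈ 89.6 W

A = 4πr² = 4π × (0.223)² = 0.625 m².
Q = σA(T⁴ − T_s⁴). T⁴ − T_s⁴ = (245)⁴ − (181)⁴ = 3.60×10^9 − 1.07×10^9 = 2.53×10^9 K⁴.
Q = 5.67×10⁻⁸ × 0.625 × 2.53×10^9 = 89.6 W.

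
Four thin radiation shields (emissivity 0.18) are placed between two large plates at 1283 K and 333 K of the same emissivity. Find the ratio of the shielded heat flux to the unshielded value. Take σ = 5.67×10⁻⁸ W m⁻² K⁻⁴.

With N identical shields there are N+1 = 5 gaps in series, each with the same radiative resistance, so the flux falls to 1/(N+1) of its unshielded value.

ratio ≈ 0.200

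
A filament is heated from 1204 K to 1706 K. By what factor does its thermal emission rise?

P ∝ T⁴, so the ratio is (1706/1204)⁴ = (1.417)⁴ = 4.03.

ratio ≈ 4.03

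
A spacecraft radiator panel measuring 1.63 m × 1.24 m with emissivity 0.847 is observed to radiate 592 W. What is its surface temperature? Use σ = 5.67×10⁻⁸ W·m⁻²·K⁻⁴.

A = 1.63 × 1.24 = 2.02 m².
From P = εσAT⁴, T = (P / εσA)^(1/4) = (592 / (0.847 × 5.67×10⁻⁸ × 2.02))^(1/4).
T = (6.10×10^9)^(1/4) = 279 K.

T ≈ 279 K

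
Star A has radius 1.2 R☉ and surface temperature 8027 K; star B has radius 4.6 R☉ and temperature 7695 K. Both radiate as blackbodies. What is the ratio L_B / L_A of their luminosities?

L = 4πR²σT⁴ ∝ R²T⁴, so L_B/L_A = (4.6/1.2)² × (7695/8027)⁴ = 14.7 × 0.845 = 12.4.

L_B/L_A ≈ 12.4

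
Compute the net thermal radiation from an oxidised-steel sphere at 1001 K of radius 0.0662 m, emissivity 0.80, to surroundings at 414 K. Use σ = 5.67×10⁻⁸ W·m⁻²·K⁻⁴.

A = 4πr² = 4π × (0.0662)² = 0.0551 m².
Q = εσA(T⁴ − T_s⁴). T⁴ − T_s⁴ = (1001)⁴ − (414)⁴ = 1.00×10^12 − 2.94×10^10 = 9.75×10^11 K⁴.
Q = 0.80 × 5.67×10⁻⁸ × 0.0551 × 9.75×10^11 = 2430 W.

Q ≈ 2430 W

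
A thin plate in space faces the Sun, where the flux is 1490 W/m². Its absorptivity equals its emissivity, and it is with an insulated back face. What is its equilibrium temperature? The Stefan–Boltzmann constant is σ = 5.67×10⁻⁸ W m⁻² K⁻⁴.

Absorbed flux αS = emitted flux εσT⁴ (one radiating face); with α = ε, T = (S/σ)^(1/4).
T = (1490 / 5.67×10⁻⁸)^(1/4) = (2.63×10^10)^(1/4).
T = 403 K.

T ≈ 403 K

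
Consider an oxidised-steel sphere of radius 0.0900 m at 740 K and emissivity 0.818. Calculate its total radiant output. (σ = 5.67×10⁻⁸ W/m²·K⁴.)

P ≈ 1420 W

A = 4πr² = 4π × (0.0900)² = 0.102 m².
P = εσAT⁴ = 0.818 × 5.67×10⁻⁸ × 0.102 × (740)⁴ = 0.818 × 5.67×10⁻⁸ × 0.102 × 3.00×10^11.
P = 1420 W.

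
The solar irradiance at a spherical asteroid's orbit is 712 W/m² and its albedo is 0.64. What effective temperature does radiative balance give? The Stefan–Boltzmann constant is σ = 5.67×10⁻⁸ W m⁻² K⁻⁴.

Power absorbed = (1−a)S·πR²; power emitted = 4πR²σT⁴. Equating and cancelling πR²:
T = ((1−a)S / 4σ)^(1/4) = (256 / (4 × 5.67×10⁻⁸))^(1/4) = (1.13×10^9)^(1/4).
T = 183 K.

T ≈ 183 K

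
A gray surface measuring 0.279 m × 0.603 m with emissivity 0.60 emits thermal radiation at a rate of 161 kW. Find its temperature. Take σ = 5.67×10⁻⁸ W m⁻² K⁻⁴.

T ≈ 2300 K

A = 0.279 × 0.603 = 0.168 m².
From P = εσAT⁴, T = (P / εσA)^(1/4) = (1.61×10^5 / (0.60 × 5.67×10⁻⁸ × 0.168))^(1/4).
T = (2.81×10^13)^(1/4) = 2300 K.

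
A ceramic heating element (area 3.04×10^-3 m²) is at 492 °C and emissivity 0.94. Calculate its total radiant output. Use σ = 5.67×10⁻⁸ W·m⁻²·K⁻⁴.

492 °C = 765 K.
Stefan–Boltzmann: P = εσAT⁴ = 0.94 × 5.67×10⁻⁸ × 3.04×10^-3 × (765)⁴ = 0.94 × 5.67×10⁻⁸ × 3.04×10^-3 × 3.42×10^11.
P = 55.5 W.

P ≈ 55.5 W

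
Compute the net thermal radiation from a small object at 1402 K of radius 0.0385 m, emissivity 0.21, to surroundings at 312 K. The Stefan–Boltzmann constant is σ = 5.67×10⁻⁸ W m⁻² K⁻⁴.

A = 4πr² = 4π × (0.0385)² = 0.0186 m².
Q = εσA(T⁴ − T_s⁴). T⁴ − T_s⁴ = (1402)⁴ − (312)⁴ = 3.86×10^12 − 9.48×10^9 = 3.85×10^12 K⁴.
Q = 0.21 × 5.67×10⁻⁸ × 0.0186 × 3.85×10^12 = 855 W.

Q ≈ 855 W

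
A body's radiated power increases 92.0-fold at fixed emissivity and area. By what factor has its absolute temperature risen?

P ∝ T⁴ ⇒ T ∝ P^(1/4), so T scales by (92.0)^(1/4) = 3.10.

factor ≈ 3.10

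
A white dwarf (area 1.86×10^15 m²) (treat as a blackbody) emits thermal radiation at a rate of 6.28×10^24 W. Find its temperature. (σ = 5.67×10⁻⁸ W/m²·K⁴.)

T ≈ 15600 K

From P = σAT⁴, T = (P / σA)^(1/4) = (6.28×10^24 / (5.67×10⁻⁸ × 1.86×10^15))^(1/4).
T = (5.95×10^16)^(1/4) = 15600 K.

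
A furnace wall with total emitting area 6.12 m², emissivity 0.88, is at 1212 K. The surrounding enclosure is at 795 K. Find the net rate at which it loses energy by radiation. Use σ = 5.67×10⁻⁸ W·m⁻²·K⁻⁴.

Q ≈ 5.37×10^5 W

Q = εσA(T⁴ − T_s⁴). T⁴ − T_s⁴ = (1212)⁴ − (795)⁴ = 2.16×10^12 − 3.99×10^11 = 1.76×10^12 K⁴.
Q = 0.88 × 5.67×10⁻⁸ × 6.12 × 1.76×10^12 = 5.37×10^5 W.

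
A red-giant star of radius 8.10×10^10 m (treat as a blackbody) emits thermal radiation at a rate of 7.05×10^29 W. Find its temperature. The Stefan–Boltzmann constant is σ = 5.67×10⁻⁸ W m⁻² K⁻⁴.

A = 4πr² = 4π × (8.10×10^10)² = 8.24×10^22 m².
From P = σAT⁴, T = (P / σA)^(1/4) = (7.05×10^29 / (5.67×10⁻⁸ × 8.24×10^22))^(1/4).
T = (1.51×10^14)^(1/4) = 3500 K.

T ≈ 3500 K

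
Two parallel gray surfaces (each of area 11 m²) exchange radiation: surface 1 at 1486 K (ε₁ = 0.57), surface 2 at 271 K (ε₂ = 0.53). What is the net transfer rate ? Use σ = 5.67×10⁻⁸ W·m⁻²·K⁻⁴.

For two large parallel gray plates, q = σ(T₁⁴ − T₂⁴) / (1/ε₁ + 1/ε₂ − 1).
1/ε₁ + 1/ε₂ − 1 = 1/0.57 + 1/0.53 − 1 = 2.641.
T₁⁴ − T₂⁴ = 4.88×10^12 − 5.39×10^9 = 4.87×10^12 K⁴.
q = 5.67×10⁻⁸ × 4.87×10^12 / 2.641 = 1.05×10^5 W/m².
Q = q·A = 1.05×10^5 × 11 = 1.15×10^6 W.

Q ≈ 1.15×10^6 W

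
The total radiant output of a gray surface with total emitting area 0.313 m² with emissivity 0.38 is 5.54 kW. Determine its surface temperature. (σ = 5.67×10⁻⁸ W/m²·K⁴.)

T ≈ 952 K

From P = εσAT⁴, T = (P / εσA)^(1/4) = (5540 / (0.38 × 5.67×10⁻⁸ × 0.313))^(1/4).
T = (8.21×10^11)^(1/4) = 952 K.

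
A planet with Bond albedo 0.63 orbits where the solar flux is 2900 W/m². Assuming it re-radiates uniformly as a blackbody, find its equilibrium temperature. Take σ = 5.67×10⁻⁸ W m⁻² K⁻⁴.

T ≈ 262 K

Power absorbed = (1−a)S·πR²; power emitted = 4πR²σT⁴. Equating and cancelling πR²:
T = ((1−a)S / 4σ)^(1/4) = (1070 / (4 × 5.67×10⁻⁸))^(1/4) = (4.73×10^9)^(1/4).
T = 262 K.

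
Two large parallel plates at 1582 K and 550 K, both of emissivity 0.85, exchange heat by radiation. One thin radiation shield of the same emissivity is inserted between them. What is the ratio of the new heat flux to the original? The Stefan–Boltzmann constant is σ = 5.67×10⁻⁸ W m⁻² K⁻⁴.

With N identical shields there are N+1 = 2 gaps in series, each with the same radiative resistance, so the flux falls to 1/(N+1) of its unshielded value.

ratio ≈ 0.500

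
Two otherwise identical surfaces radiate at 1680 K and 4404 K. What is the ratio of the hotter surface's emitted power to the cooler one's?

P ∝ T⁴, so the ratio is (4404/1680)⁴ = (2.621)⁴ = 47.2.

ratio ≈ 47.2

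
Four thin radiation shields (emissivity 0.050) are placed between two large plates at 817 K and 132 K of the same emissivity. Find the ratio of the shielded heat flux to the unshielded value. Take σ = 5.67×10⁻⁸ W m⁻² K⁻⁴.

With N identical shields there are N+1 = 5 gaps in series, each with the same radiative resistance, so the flux falls to 1/(N+1) of its unshielded value.

ratio ≈ 0.200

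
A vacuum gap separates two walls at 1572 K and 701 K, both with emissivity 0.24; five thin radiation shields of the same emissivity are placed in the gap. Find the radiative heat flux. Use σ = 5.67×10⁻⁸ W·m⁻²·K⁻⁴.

q ≈ 7560 W/m²

Each of the 6 gaps contributes resistance (2/ε − 1) = 2/0.24 − 1 = 7.333; total = 44.00.
q = σ(T₁⁴ − T₂⁴) / 44.00 = 5.67×10⁻⁸ × 5.87×10^12 / 44.00 = 7560 W/m².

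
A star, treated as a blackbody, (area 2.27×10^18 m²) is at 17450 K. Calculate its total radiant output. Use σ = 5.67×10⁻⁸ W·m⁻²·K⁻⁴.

P ≈ 1.19×10^28 W

P = σAT⁴ = 5.67×10⁻⁸ × 2.27×10^18 × (17450)⁴ = 5.67×10⁻⁸ × 2.27×10^18 × 9.27×10^16.
P = 1.19×10^28 W.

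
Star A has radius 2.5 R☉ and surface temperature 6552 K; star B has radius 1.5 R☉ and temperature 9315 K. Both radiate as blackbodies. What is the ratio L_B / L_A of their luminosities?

L = 4πR²σT⁴ ∝ R²T⁴, so L_B/L_A = (1.5/2.5)² × (9315/6552)⁴ = 0.360 × 4.09 = 1.47.

L_B/L_A ≈ 1.47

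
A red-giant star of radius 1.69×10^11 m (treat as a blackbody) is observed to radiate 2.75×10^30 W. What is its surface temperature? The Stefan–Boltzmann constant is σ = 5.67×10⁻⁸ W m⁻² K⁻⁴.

T ≈ 3410 K

A = 4πr² = 4π × (1.69×10^11)² = 3.59×10^23 m².
From P = σAT⁴, T = (P / σA)^(1/4) = (2.75×10^30 / (5.67×10⁻⁸ × 3.59×10^23))^(1/4).
T = (1.35×10^14)^(1/4) = 3410 K.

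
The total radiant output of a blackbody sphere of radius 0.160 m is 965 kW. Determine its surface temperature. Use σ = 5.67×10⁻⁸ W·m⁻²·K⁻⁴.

A = 4πr² = 4π × (0.160)² = 0.322 m².
From P = σAT⁴, T = (P / σA)^(1/4) = (9.65×10^5 / (5.67×10⁻⁸ × 0.322))^(1/4).
T = (5.29×10^13)^(1/4) = 2700 K.

T ≈ 2700 K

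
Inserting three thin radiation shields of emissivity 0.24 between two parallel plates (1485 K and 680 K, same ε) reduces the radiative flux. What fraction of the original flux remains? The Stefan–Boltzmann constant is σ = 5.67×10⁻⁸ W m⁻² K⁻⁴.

ratio ≈ 0.250

With N identical shields there are N+1 = 4 gaps in series, each with the same radiative resistance, so the flux falls to 1/(N+1) of its unshielded value.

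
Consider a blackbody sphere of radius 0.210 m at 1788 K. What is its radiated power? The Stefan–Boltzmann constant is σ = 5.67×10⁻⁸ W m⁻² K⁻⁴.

A = 4πr² = 4π × (0.210)² = 0.554 m².
P = σAT⁴ = 5.67×10⁻⁸ × 0.554 × (1788)⁴ = 5.67×10⁻⁸ × 0.554 × 1.02×10^13.
P = 3.21×10^5 W.

P ≈ 3.21×10^5 W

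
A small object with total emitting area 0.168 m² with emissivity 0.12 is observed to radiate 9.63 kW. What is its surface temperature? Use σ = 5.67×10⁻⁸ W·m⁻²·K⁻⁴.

T ≈ 1700 K

From P = εσAT⁴, T = (P / εσA)^(1/4) = (9630 / (0.12 × 5.67×10⁻⁸ × 0.168))^(1/4).
T = (8.42×10^12)^(1/4) = 1700 K.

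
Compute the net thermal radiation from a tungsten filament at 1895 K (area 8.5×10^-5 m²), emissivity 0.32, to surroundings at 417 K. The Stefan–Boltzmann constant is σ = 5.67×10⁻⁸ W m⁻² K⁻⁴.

Q = εσA(T⁴ − T_s⁴). T⁴ − T_s⁴ = (1895)⁴ − (417)⁴ = 1.29×10^13 − 3.02×10^10 = 1.29×10^13 K⁴.
Q = 0.32 × 5.67×10⁻⁸ × 8.50×10^-5 × 1.29×10^13 = 19.8 W.

Q ≈ 19.8 W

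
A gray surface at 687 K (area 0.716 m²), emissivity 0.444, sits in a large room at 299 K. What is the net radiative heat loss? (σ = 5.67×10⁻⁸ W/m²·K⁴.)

Q = εσA(T⁴ − T_s⁴). T⁴ − T_s⁴ = (687)⁴ − (299)⁴ = 2.23×10^11 − 7.99×10^9 = 2.15×10^11 K⁴.
Q = 0.444 × 5.67×10⁻⁸ × 0.716 × 2.15×10^11 = 3870 W.

Q ≈ 3870 W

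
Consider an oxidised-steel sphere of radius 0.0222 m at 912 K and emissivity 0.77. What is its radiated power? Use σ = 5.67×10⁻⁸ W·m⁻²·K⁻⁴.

A = 4πr² = 4π × (0.0222)² = 6.19×10^-3 m².
P = εσAT⁴ = 0.77 × 5.67×10⁻⁸ × 6.19×10^-3 × (912)⁴ = 0.77 × 5.67×10⁻⁸ × 6.19×10^-3 × 6.92×10^11.
P = 187 W.

P ≈ 187 W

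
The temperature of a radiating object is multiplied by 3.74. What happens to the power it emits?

factor ≈ 196

P ∝ T⁴, so the power scales as (3.74)⁴ = 196.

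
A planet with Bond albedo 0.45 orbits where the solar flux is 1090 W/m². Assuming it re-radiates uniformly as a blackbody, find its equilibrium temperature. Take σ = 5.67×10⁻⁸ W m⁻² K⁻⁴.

Power absorbed = (1−a)S·πR²; power emitted = 4πR²σT⁴. Equating and cancelling πR²:
T = ((1−a)S / 4σ)^(1/4) = (600 / (4 × 5.67×10⁻⁸))^(1/4) = (2.64×10^9)^(1/4).
T = 227 K.

T ≈ 227 K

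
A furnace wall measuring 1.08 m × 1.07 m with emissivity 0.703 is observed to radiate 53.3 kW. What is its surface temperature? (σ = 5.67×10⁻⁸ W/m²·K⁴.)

A = 1.08 × 1.07 = 1.16 m².
From P = εσAT⁴, T = (P / εσA)^(1/4) = (53300 / (0.703 × 5.67×10⁻⁸ × 1.16))^(1/4).
T = (1.16×10^12)^(1/4) = 1040 K.

T ≈ 1040 K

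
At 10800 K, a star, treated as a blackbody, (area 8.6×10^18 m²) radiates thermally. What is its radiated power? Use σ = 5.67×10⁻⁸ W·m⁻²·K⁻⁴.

P = σAT⁴ = 5.67×10⁻⁸ × 8.60×10^18 × (10800)⁴ = 5.67×10⁻⁸ × 8.60×10^18 × 1.36×10^16.
P = 6.63×10^27 W.

P ≈ 6.63×10^27 W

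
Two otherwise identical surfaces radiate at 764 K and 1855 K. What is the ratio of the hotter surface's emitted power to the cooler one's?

P ∝ T⁴, so the ratio is (1855/764)⁴ = (2.428)⁴ = 34.8.

ratio ≈ 34.8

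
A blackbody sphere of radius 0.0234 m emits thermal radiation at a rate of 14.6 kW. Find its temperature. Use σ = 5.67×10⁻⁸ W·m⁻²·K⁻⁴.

T ≈ 2470 K

A = 4πr² = 4π × (0.0234)² = 6.88×10^-3 m².
From P = σAT⁴, T = (P / σA)^(1/4) = (14600 / (5.67×10⁻⁸ × 6.88×10^-3))^(1/4).
T = (3.74×10^13)^(1/4) = 2470 K.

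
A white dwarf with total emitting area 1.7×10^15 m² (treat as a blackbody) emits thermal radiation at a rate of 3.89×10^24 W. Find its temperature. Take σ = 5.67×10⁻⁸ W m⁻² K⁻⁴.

From P = σAT⁴, T = (P / σA)^(1/4) = (3.89×10^24 / (5.67×10⁻⁸ × 1.70×10^15))^(1/4).
T = (4.04×10^16)^(1/4) = 14200 K.

T ≈ 14200 K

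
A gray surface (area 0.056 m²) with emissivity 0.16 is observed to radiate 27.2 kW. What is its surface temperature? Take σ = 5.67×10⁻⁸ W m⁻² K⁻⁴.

T ≈ 2710 K

From P = εσAT⁴, T = (P / εσA)^(1/4) = (27200 / (0.16 × 5.67×10⁻⁸ × 0.0560))^(1/4).
T = (5.35×10^13)^(1/4) = 2710 K.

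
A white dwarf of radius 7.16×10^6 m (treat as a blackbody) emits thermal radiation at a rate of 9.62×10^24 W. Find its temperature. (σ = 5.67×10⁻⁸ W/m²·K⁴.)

T ≈ 22700 K

A = 4πr² = 4π × (7.16×10^6)² = 6.44×10^14 m².
From P = σAT⁴, T = (P / σA)^(1/4) = (9.62×10^24 / (5.67×10⁻⁸ × 6.44×10^14))^(1/4).
T = (2.63×10^17)^(1/4) = 22700 K.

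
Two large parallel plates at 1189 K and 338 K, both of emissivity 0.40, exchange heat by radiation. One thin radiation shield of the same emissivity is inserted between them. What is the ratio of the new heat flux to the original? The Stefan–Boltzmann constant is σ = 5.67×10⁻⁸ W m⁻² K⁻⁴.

ratio ≈ 0.500

With N identical shields there are N+1 = 2 gaps in series, each with the same radiative resistance, so the flux falls to 1/(N+1) of its unshielded value.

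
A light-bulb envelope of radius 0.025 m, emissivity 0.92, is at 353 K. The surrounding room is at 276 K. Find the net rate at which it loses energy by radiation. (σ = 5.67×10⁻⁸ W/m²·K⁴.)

A = 4πr² = 4π × (0.025)² = 7.85×10^-3 m².
Q = εσA(T⁴ − T_s⁴). T⁴ − T_s⁴ = (353)⁴ − (276)⁴ = 1.55×10^10 − 5.80×10^9 = 9.72×10^9 K⁴.
Q = 0.92 × 5.67×10⁻⁸ × 7.85×10^-3 × 9.72×10^9 = 3.98 W.

Q ≈ 3.98 W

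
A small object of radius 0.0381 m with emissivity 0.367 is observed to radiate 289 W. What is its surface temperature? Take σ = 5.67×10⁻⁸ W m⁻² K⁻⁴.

A = 4πr² = 4π × (0.0381)² = 0.0182 m².
From P = εσAT⁴, T = (P / εσA)^(1/4) = (289 / (0.367 × 5.67×10⁻⁸ × 0.0182))^(1/4).
T = (7.61×10^11)^(1/4) = 934 K.

T ≈ 934 K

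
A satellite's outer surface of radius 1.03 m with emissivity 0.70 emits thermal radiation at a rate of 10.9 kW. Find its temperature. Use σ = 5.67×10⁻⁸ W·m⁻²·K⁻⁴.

T ≈ 379 K

A = 4πr² = 4π × (1.03)² = 13.3 m².
From P = εσAT⁴, T = (P / εσA)^(1/4) = (10900 / (0.70 × 5.67×10⁻⁸ × 13.3))^(1/4).
T = (2.06×10^10)^(1/4) = 379 K.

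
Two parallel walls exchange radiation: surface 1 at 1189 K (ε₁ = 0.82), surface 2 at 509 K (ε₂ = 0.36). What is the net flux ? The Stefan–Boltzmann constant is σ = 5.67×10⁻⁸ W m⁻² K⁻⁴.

For two large parallel gray plates, q = σ(T₁⁴ − T₂⁴) / (1/ε₁ + 1/ε₂ − 1).
1/ε₁ + 1/ε₂ − 1 = 1/0.82 + 1/0.36 − 1 = 2.997.
T₁⁴ − T₂⁴ = 2.00×10^12 − 6.71×10^10 = 1.93×10^12 K⁴.
q = 5.67×10⁻⁸ × 1.93×10^12 / 2.997 = 36500 W/m².

q ≈ 36500 W/m²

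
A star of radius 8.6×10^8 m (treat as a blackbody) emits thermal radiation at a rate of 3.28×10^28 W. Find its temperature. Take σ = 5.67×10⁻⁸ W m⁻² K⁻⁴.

A = 4πr² = 4π × (8.6×10^8)² = 9.29×10^18 m².
From P = σAT⁴, T = (P / σA)^(1/4) = (3.28×10^28 / (5.67×10⁻⁸ × 9.29×10^18))^(1/4).
T = (6.22×10^16)^(1/4) = 15800 K.

T ≈ 15800 K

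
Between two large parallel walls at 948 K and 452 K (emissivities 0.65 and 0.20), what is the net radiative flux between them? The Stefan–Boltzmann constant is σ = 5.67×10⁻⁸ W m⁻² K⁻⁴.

For two large parallel gray plates, q = σ(T₁⁴ − T₂⁴) / (1/ε₁ + 1/ε₂ − 1).
1/ε₁ + 1/ε₂ − 1 = 1/0.65 + 1/0.20 − 1 = 5.538.
T₁⁴ − T₂⁴ = 8.08×10^11 − 4.17×10^10 = 7.66×10^11 K⁴.
q = 5.67×10⁻⁸ × 7.66×10^11 / 5.538 = 7840 W/m².

q ≈ 7840 W/m²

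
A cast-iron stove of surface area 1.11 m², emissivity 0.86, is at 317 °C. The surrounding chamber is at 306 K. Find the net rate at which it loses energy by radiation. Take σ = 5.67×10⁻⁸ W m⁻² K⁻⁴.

Q ≈ 6080 W

Convert: 317 °C = 590 K.
Q = εσA(T⁴ − T_s⁴). T⁴ − T_s⁴ = (590)⁴ − (306)⁴ = 1.21×10^11 − 8.77×10^9 = 1.12×10^11 K⁴.
Q = 0.86 × 5.67×10⁻⁸ × 1.11 × 1.12×10^11 = 6080 W.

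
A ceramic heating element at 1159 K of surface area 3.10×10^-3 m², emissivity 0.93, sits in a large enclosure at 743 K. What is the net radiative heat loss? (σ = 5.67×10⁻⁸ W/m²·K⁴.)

Q ≈ 245 W

Q = εσA(T⁴ − T_s⁴). T⁴ − T_s⁴ = (1159)⁴ − (743)⁴ = 1.80×10^12 − 3.05×10^11 = 1.50×10^12 K⁴.
Q = 0.93 × 5.67×10⁻⁸ × 3.10×10^-3 × 1.50×10^12 = 245 W.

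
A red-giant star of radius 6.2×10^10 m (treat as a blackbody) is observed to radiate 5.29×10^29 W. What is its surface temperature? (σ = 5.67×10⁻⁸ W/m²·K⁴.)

A = 4πr² = 4π × (6.2×10^10)² = 4.83×10^22 m².
From P = σAT⁴, T = (P / σA)^(1/4) = (5.29×10^29 / (5.67×10⁻⁸ × 4.83×10^22))^(1/4).
T = (1.93×10^14)^(1/4) = 3730 K.

T ≈ 3730 K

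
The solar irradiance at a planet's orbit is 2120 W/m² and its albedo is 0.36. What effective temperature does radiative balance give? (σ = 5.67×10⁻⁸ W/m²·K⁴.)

T ≈ 278 K

Power absorbed = (1−a)S·πR²; power emitted = 4πR²σT⁴. Equating and cancelling πR²:
T = ((1−a)S / 4σ)^(1/4) = (1360 / (4 × 5.67×10⁻⁸))^(1/4) = (5.98×10^9)^(1/4).
T = 278 K.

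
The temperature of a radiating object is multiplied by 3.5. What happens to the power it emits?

P ∝ T⁴, so the power scales as (3.5)⁴ = 150.

factor ≈ 150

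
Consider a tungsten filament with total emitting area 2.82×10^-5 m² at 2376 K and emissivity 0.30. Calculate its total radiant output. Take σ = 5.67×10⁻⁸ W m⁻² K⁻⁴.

P ≈ 15.3 W

Stefan–Boltzmann: P = εσAT⁴ = 0.30 × 5.67×10⁻⁸ × 2.82×10^-5 × (2376)⁴ = 0.30 × 5.67×10⁻⁸ × 2.82×10^-5 × 3.19×10^13.
P = 15.3 W.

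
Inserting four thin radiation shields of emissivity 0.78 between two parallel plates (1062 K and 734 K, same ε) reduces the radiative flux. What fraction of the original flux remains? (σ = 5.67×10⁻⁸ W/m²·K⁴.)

With N identical shields there are N+1 = 5 gaps in series, each with the same radiative resistance, so the flux falls to 1/(N+1) of its unshielded value.

ratio ≈ 0.200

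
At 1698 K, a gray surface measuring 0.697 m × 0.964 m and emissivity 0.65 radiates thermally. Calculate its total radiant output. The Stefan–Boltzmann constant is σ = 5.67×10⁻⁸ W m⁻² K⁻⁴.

P ≈ 2.06×10^5 W

A = 0.697 × 0.964 = 0.672 m².
P = εσAT⁴ = 0.65 × 5.67×10⁻⁸ × 0.672 × (1698)⁴ = 0.65 × 5.67×10⁻⁸ × 0.672 × 8.31×10^12.
P = 2.06×10^5 W.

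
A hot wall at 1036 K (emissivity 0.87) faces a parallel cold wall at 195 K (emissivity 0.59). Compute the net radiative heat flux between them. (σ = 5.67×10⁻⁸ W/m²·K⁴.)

q ≈ 35400 W/m²

For two large parallel gray plates, q = σ(T₁⁴ − T₂⁴) / (1/ε₁ + 1/ε₂ − 1).
1/ε₁ + 1/ε₂ − 1 = 1/0.87 + 1/0.59 − 1 = 1.844.
T₁⁴ − T₂⁴ = 1.15×10^12 − 1.45×10^9 = 1.15×10^12 K⁴.
q = 5.67×10⁻⁸ × 1.15×10^12 / 1.844 = 35400 W/m².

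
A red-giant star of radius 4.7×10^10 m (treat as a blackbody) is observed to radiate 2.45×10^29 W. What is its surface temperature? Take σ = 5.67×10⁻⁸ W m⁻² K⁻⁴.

A = 4πr² = 4π × (4.7×10^10)² = 2.78×10^22 m².
From P = σAT⁴, T = (P / σA)^(1/4) = (2.45×10^29 / (5.67×10⁻⁸ × 2.78×10^22))^(1/4).
T = (1.56×10^14)^(1/4) = 3530 K.

T ≈ 3530 K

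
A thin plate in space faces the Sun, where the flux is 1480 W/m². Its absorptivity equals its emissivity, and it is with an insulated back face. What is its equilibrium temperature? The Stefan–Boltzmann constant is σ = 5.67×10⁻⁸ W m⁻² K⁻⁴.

T ≈ 402 K

Absorbed flux αS = emitted flux εσT⁴ (one radiating face); with α = ε, T = (S/σ)^(1/4).
T = (1480 / 5.67×10⁻⁸)^(1/4) = (2.61×10^10)^(1/4).
T = 402 K.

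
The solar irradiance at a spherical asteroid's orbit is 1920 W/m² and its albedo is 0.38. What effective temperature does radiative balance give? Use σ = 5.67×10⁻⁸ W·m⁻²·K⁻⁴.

T ≈ 269 K

Power absorbed = (1−a)S·πR²; power emitted = 4πR²σT⁴. Equating and cancelling πR²:
T = ((1−a)S / 4σ)^(1/4) = (1190 / (4 × 5.67×10⁻⁸))^(1/4) = (5.25×10^9)^(1/4).
T = 269 K.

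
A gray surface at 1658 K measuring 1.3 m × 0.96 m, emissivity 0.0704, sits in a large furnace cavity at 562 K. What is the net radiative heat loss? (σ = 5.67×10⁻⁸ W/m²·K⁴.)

Q ≈ 37100 W

A = 1.3 × 0.96 = 1.25 m².
Q = εσA(T⁴ − T_s⁴). T⁴ − T_s⁴ = (1658)⁴ − (562)⁴ = 7.56×10^12 − 9.98×10^10 = 7.46×10^12 K⁴.
Q = 0.0704 × 5.67×10⁻⁸ × 1.25 × 7.46×10^12 = 37100 W.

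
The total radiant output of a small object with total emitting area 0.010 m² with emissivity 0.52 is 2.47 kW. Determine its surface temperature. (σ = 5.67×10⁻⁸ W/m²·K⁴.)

T ≈ 1700 K

From P = εσAT⁴, T = (P / εσA)^(1/4) = (2470 / (0.52 × 5.67×10⁻⁸ × 0.0100))^(1/4).
T = (8.38×10^12)^(1/4) = 1700 K.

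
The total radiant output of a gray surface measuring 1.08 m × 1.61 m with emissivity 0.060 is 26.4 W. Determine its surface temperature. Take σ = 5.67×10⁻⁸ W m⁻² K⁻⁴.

T ≈ 258 K

A = 1.08 × 1.61 = 1.74 m².
From P = εσAT⁴, T = (P / εσA)^(1/4) = (26.4 / (0.060 × 5.67×10⁻⁸ × 1.74))^(1/4).
T = (4.46×10^9)^(1/4) = 258 K.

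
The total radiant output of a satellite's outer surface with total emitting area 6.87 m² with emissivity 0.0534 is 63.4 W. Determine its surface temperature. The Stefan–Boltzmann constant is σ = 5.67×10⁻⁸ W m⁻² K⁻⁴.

T ≈ 235 K

From P = εσAT⁴, T = (P / εσA)^(1/4) = (63.4 / (0.0534 × 5.67×10⁻⁸ × 6.87))^(1/4).
T = (3.05×10^9)^(1/4) = 235 K.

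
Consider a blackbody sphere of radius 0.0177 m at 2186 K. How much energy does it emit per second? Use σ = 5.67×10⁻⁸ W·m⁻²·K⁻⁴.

P ≈ 5100 W

A = 4πr² = 4π × (0.0177)² = 3.94×10^-3 m².
P = σAT⁴ = 5.67×10⁻⁸ × 3.94×10^-3 × (2186)⁴ = 5.67×10⁻⁸ × 3.94×10^-3 × 2.28×10^13.
P = 5100 W.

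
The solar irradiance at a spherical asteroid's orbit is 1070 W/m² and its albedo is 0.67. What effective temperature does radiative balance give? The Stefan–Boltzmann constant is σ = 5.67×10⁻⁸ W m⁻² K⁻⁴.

T ≈ 199 K

Power absorbed = (1−a)S·πR²; power emitted = 4πR²σT⁴. Equating and cancelling πR²:
T = ((1−a)S / 4σ)^(1/4) = (353 / (4 × 5.67×10⁻⁸))^(1/4) = (1.56×10^9)^(1/4).
T = 199 K.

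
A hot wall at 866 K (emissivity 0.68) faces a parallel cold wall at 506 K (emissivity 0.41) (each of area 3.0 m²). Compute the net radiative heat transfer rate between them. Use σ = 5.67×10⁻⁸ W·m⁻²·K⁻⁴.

Q ≈ 29000 W

For two large parallel gray plates, q = σ(T₁⁴ − T₂⁴) / (1/ε₁ + 1/ε₂ − 1).
1/ε₁ + 1/ε₂ − 1 = 1/0.68 + 1/0.41 − 1 = 2.910.
T₁⁴ − T₂⁴ = 5.62×10^11 − 6.56×10^10 = 4.97×10^11 K⁴.
q = 5.67×10⁻⁸ × 4.97×10^11 / 2.910 = 9680 W/m².
Q = q·A = 9680 × 3.0 = 29000 W.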